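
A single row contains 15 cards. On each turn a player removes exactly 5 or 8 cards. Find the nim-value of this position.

Build the Grundy sequence with g(k) = mex{g(k−s) : s ∈ {5, 8}, s ≤ k}:
k:     0  1  2  3  4  5  6  7  8  9 10 11 12 13 14 15
g(k):  0  0  0  0  0  1  1  1  1  1  2  2  2  0  0  0
So g(15) = 0.

0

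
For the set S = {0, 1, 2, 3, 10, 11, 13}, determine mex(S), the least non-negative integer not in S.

The values 0, 1, 2, 3 are all present; 4 is the first non-negative integer missing from the set.

4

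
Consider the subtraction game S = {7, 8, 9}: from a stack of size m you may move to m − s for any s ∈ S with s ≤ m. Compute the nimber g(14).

Compute g(0), g(1), … for moves {7, 8, 9}:
g(0) = mex{} = 0
g(1) = mex{} = 0
g(2) = mex{} = 0
g(3) = mex{} = 0
g(4) = mex{} = 0
g(5) = mex{} = 0
g(6) = mex{} = 0
g(7) = mex{0} = 1
g(8) = mex{0} = 1
g(9) = mex{0} = 1
g(10) = mex{0} = 1
g(11) = mex{0} = 1
g(12) = mex{0} = 1
g(13) = mex{0} = 1
g(14) = mex{0,1} = 2
So g(14) = 2.

2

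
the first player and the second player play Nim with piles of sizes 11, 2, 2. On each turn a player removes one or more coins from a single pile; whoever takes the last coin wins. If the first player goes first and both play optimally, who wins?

Write each in binary and XOR column by column:
  1011  (11)
  0010  (2)
  0010  (2)
  ----
  1011  (11)
The nim-sum is 11 ≠ 0, so this is an N-position: the player to move can win; the first player has a winning move.

the first player wins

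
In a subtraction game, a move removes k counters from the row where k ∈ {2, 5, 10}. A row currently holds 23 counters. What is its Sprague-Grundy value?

0

Compute g(0), g(1), … for moves {2, 5, 10}:
k:     0  1  2  3  4  5  6  7  8  9 10 11 12 13 14 15 16 17 18 19 20 21 22 23
g(k):  0  0  1  1  0  2  1  0  0  1  1  2  2  3  3  0  0  1  1  0  2  1  0  0
So g(23) = 0.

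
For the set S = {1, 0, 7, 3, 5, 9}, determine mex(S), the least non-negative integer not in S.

The values 0, 1 are all present; 2 is the first non-negative integer missing from the set.

2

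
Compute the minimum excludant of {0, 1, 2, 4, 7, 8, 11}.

The values 0, 1, 2 are all present; 3 is the first non-negative integer missing from the set.

3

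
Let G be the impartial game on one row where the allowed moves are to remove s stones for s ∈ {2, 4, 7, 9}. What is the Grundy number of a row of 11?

0

Compute g(0), g(1), … for moves {2, 4, 7, 9}:
g(0) = mex{} = 0
g(1) = mex{} = 0
g(2) = mex{0} = 1
g(3) = mex{0} = 1
g(4) = mex{0,1} = 2
g(5) = mex{0,1} = 2
g(6) = mex{1,2} = 0
g(7) = mex{0,1,2} = 3
g(8) = mex{0,2} = 1
g(9) = mex{0,1,2,3} = 4
g(10) = mex{0,1} = 2
g(11) = mex{1,2,3,4} = 0
So g(11) = 0.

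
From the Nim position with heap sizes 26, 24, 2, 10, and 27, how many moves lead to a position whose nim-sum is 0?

Nim-sum: 26 XOR 24 XOR 2 XOR 10 XOR 27 = 17.
The overall nim-sum is X = 17. A heap of size p has a winning move iff p XOR X < p (reduce it to p XOR X).
  26: 26 XOR 17 = 11 < 26 — winning move (to 11).
  24: 24 XOR 17 = 9 < 24 — winning move (to 9).
  2: 2 XOR 17 = 19 ≥ 2 — no move.
  10: 10 XOR 17 = 27 ≥ 10 — no move.
  27: 27 XOR 17 = 10 < 27 — winning move (to 10).
That gives 3 winning moves.

3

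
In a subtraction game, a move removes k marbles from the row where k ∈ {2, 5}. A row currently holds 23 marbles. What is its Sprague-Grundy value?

1

Build the Grundy sequence with g(k) = mex{g(k−s) : s ∈ {2, 5}, s ≤ k}:
k:     0  1  2  3  4  5  6  7  8  9 10 11 12 13 14 15 16 17 18 19 20 21 22 23
g(k):  0  0  1  1  0  2  1  0  0  1  1  0  2  1  0  0  1  1  0  2  1  0  0  1
So g(23) = 1.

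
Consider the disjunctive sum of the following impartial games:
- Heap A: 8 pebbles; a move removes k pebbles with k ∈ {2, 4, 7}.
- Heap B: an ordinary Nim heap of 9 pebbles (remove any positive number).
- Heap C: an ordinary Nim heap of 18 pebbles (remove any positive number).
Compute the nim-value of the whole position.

For heap A, compute g(0), g(1), … with moves {2, 4, 7}:
g(0) = mex{} = 0
g(1) = mex{} = 0
g(2) = mex{0} = 1
g(3) = mex{0} = 1
g(4) = mex{0,1} = 2
g(5) = mex{0,1} = 2
g(6) = mex{1,2} = 0
g(7) = mex{0,1,2} = 3
g(8) = mex{0,2} = 1
So g(8) = 1.
Heap B is a plain Nim heap of size 9, so its Grundy value is 9.
Heap C is a plain Nim heap of size 18, so its Grundy value is 18.
The value of a disjunctive sum is the nim-sum of the parts.
Combined value = 1 XOR 9 XOR 18 = 26.

26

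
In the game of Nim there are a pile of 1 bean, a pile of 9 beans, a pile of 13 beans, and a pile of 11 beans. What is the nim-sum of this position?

Compute the nim-sum pairwise:
1 ⊕ 9 = 8
8 ⊕ 13 = 5
5 ⊕ 11 = 14

14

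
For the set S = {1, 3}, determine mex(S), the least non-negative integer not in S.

0

0 is not in the set, so the mex is 0.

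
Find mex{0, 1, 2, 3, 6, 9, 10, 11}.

4

The values 0, 1, 2, 3 are all present; 4 is the first non-negative integer missing from the set.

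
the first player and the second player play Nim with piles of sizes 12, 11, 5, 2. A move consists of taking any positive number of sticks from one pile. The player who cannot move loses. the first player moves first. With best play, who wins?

the second player wins

Nim-sum: 12 ⊕ 11 ⊕ 5 ⊕ 2 = 0.
The nim-sum is 0, so this is a P-position: the player to move is in a losing position under optimal play; the first player is about to move from it and so loses — the second player wins.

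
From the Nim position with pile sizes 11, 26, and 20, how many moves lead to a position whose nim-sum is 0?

1

In binary:
  01011  (11)
  11010  (26)
  10100  (20)
  -----
  00101  (5)
The overall nim-sum is X = 5. A pile of size p has a winning move iff p XOR X < p (reduce it to p XOR X).
  11: 11 XOR 5 = 14 ≥ 11 — no move.
  26: 26 XOR 5 = 31 ≥ 26 — no move.
  20: 20 XOR 5 = 17 < 20 — winning move (to 17).
That gives 1 winning move.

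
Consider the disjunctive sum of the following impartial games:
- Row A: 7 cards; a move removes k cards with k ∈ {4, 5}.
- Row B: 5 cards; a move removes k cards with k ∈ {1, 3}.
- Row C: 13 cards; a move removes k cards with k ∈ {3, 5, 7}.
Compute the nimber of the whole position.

1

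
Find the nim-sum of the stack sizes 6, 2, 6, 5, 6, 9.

8

In binary:
  0110  (6)
  0010  (2)
  0110  (6)
  0101  (5)
  0110  (6)
  1001  (9)
  ----
  1000  (8)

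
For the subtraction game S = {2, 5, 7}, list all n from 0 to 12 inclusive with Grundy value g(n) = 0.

0, 1, 4, 10

Grundy values for subtraction set {2, 5, 7}:
g(0) = mex{} = 0
g(1) = mex{} = 0
g(2) = mex{0} = 1
g(3) = mex{0} = 1
g(4) = mex{1} = 0
g(5) = mex{0,1} = 2
g(6) = mex{0} = 1
g(7) = mex{0,1,2} = 3
g(8) = mex{0,1} = 2
g(9) = mex{0,1,3} = 2
g(10) = mex{1,2} = 0
g(11) = mex{0,1,2} = 3
g(12) = mex{0,2,3} = 1
The P-positions (g = 0) in 0..12 are 0, 1, 4, 10.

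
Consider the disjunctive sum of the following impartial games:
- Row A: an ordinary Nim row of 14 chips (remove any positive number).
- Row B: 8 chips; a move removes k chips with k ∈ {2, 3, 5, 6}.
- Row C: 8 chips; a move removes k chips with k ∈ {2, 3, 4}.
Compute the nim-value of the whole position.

15

Row A is a plain Nim row of size 14, so its Grundy value is 14.
Build the Grundy sequence for row B with g(k) = mex{g(k−s) : s ∈ {2, 3, 5, 6}, s ≤ k}:
g(0) = mex{} = 0
g(1) = mex{} = 0
g(2) = mex{0} = 1
g(3) = mex{0} = 1
g(4) = mex{0,1} = 2
g(5) = mex{0,1} = 2
g(6) = mex{0,1,2} = 3
g(7) = mex{0,1,2} = 3
g(8) = mex{1,2,3} = 0
So g(8) = 0.
Grundy values for row C (subtraction set {2, 3, 4}):
g(0) = mex{} = 0
g(1) = mex{} = 0
g(2) = mex{0} = 1
g(3) = mex{0} = 1
g(4) = mex{0,1} = 2
g(5) = mex{0,1} = 2
g(6) = mex{1,2} = 0
g(7) = mex{1,2} = 0
g(8) = mex{0,2} = 1
So g(8) = 1.
The value of a disjunctive sum is the nim-sum of the parts.
Combined value = 14 XOR 0 XOR 1 = 15.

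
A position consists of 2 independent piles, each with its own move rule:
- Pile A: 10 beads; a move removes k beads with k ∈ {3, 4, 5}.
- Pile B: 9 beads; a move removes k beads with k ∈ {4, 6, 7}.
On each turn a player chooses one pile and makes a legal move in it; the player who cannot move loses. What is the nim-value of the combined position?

2

Build the Grundy sequence for pile A with g(k) = mex{g(k−s) : s ∈ {3, 4, 5}, s ≤ k}:
k:     0  1  2  3  4  5  6  7  8  9 10
g(k):  0  0  0  1  1  1  2  2  0  0  0
So g(10) = 0.
For pile B, compute g(0), g(1), … with moves {4, 6, 7}:
k:     0  1  2  3  4  5  6  7  8  9
g(k):  0  0  0  0  1  1  1  1  2  2
So g(9) = 2.
By the Sprague-Grundy theorem, the Grundy value of a sum of independent games is the XOR of the component values.
Combined value = 0 ⊕ 2 = 2.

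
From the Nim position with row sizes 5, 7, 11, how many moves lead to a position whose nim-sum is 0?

1

Write each in binary and XOR column by column:
  0101  (5)
  0111  (7)
  1011  (11)
  ----
  1001  (9)
The overall nim-sum is X = 9. A row of size p has a winning move iff p XOR X < p (reduce it to p XOR X).
  5: 5 XOR 9 = 12 ≥ 5 — no move.
  7: 7 XOR 9 = 14 ≥ 7 — no move.
  11: 11 XOR 9 = 2 < 11 — winning move (to 2).
That gives 1 winning move.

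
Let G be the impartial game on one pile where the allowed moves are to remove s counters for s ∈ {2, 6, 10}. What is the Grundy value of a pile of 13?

Compute g(0), g(1), … for moves {2, 6, 10}:
k:     0  1  2  3  4  5  6  7  8  9 10 11 12 13
g(k):  0  0  1  1  0  0  1  1  0  0  1  1  0  0
So g(13) = 0.

0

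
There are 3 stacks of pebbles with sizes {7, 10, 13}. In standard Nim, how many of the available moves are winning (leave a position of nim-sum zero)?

0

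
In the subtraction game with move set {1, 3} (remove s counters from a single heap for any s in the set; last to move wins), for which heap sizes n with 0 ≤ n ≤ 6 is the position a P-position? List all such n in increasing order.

0, 2, 4, 6

Compute g(0), g(1), … for moves {1, 3}:
g(0) = mex{} = 0
g(1) = mex{0} = 1
g(2) = mex{1} = 0
g(3) = mex{0} = 1
g(4) = mex{1} = 0
g(5) = mex{0} = 1
g(6) = mex{1} = 0
The P-positions (g = 0) in 0..6 are 0, 2, 4, 6.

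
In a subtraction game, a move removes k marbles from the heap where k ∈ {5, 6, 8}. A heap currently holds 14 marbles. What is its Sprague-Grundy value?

Compute g(0), g(1), … for moves {5, 6, 8}:
k:     0  1  2  3  4  5  6  7  8  9 10 11 12 13 14
g(k):  0  0  0  0  0  1  1  1  1  1  2  2  2  0  0
So g(14) = 0.

0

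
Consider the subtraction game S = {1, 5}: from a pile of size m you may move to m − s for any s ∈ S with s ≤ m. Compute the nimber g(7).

Compute g(0), g(1), … for moves {1, 5}:
k:     0  1  2  3  4  5  6  7
g(k):  0  1  0  1  0  1  0  1
So g(7) = 1.

1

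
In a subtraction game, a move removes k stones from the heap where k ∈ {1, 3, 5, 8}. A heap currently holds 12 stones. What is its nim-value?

Compute g(0), g(1), … for moves {1, 3, 5, 8}:
g(0) = mex{} = 0
g(1) = mex{0} = 1
g(2) = mex{1} = 0
g(3) = mex{0} = 1
g(4) = mex{1} = 0
g(5) = mex{0} = 1
g(6) = mex{1} = 0
g(7) = mex{0} = 1
g(8) = mex{0,1} = 2
g(9) = mex{0,1,2} = 3
g(10) = mex{0,1,3} = 2
g(11) = mex{0,1,2} = 3
g(12) = mex{0,1,3} = 2
So g(12) = 2.

2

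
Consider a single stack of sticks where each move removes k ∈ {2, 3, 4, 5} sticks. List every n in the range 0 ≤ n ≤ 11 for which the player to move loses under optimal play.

0, 1, 7, 8

Build the Grundy sequence with g(k) = mex{g(k−s) : s ∈ {2, 3, 4, 5}, s ≤ k}:
k:     0  1  2  3  4  5  6  7  8  9 10 11
g(k):  0  0  1  1  2  2  3  0  0  1  1  2
The P-positions (g = 0) in 0..11 are 0, 1, 7, 8.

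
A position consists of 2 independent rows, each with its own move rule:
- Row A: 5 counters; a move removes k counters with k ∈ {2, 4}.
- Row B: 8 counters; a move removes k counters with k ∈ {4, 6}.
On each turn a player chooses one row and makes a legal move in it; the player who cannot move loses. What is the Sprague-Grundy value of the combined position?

0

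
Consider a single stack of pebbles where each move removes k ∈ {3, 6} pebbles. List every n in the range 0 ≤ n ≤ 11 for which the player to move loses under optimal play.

0, 1, 2, 9, 10, 11

Compute g(0), g(1), … for moves {3, 6}:
k:     0  1  2  3  4  5  6  7  8  9 10 11
g(k):  0  0  0  1  1  1  2  2  2  0  0  0
The P-positions (g = 0) in 0..11 are 0, 1, 2, 9, 10, 11.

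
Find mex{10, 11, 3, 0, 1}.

2

The values 0, 1 are all present; 2 is the first non-negative integer missing from the set.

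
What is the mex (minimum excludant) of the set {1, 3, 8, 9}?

0 is not in the set, so the mex is 0.

0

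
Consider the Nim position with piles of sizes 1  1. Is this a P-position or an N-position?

P-position

Nim-sum: 1 XOR 1 = 0.
The nim-sum is 0, so this is a P-position: the player to move is in a losing position under optimal play.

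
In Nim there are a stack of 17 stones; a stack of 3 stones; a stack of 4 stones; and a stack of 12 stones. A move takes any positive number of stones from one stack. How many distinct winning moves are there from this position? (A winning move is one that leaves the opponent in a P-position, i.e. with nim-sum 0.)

1

Compute the nim-sum pairwise:
17 ^ 3 = 18
18 ^ 4 = 22
22 ^ 12 = 26
The overall nim-sum is X = 26. A stack of size p has a winning move iff p XOR X < p (reduce it to p XOR X).
  17: 17 XOR 26 = 11 < 17 — winning move (to 11).
  3: 3 XOR 26 = 25 ≥ 3 — no move.
  4: 4 XOR 26 = 30 ≥ 4 — no move.
  12: 12 XOR 26 = 22 ≥ 12 — no move.
That gives 1 winning move.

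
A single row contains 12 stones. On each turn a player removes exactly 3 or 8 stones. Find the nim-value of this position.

0

Build the Grundy sequence with g(k) = mex{g(k−s) : s ∈ {3, 8}, s ≤ k}:
k:     0  1  2  3  4  5  6  7  8  9 10 11 12
g(k):  0  0  0  1  1  1  0  0  2  1  1  0  0
So g(12) = 0.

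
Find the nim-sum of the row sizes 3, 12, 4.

11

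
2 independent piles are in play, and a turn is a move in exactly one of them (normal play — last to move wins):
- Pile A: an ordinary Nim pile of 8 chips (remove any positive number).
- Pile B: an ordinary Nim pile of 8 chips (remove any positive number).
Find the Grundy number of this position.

0

Pile A is a plain Nim pile of size 8, so its Grundy value is 8.
Pile B is a plain Nim pile of size 8, so its Grundy value is 8.
By the Sprague-Grundy theorem, the Grundy value of a sum of independent games is the XOR of the component values.
Combined value = 8 ⊕ 8 = 0.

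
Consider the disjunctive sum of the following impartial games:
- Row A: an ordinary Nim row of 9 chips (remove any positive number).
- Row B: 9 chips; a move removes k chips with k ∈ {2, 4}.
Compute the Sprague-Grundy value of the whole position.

8

Row A is a plain Nim row of size 9, so its Grundy value is 9.
Build the Grundy sequence for row B with g(k) = mex{g(k−s) : s ∈ {2, 4}, s ≤ k}:
g(0) = mex{} = 0
g(1) = mex{} = 0
g(2) = mex{0} = 1
g(3) = mex{0} = 1
g(4) = mex{0,1} = 2
g(5) = mex{0,1} = 2
g(6) = mex{1,2} = 0
g(7) = mex{1,2} = 0
g(8) = mex{0,2} = 1
g(9) = mex{0,2} = 1
So g(9) = 1.
The value of a disjunctive sum is the nim-sum of the parts.
Combined value = 9 ⊕ 1 = 8.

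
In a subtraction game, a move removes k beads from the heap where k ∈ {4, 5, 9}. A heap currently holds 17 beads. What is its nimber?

1

Grundy values for subtraction set {4, 5, 9}:
k:     0  1  2  3  4  5  6  7  8  9 10 11 12 13 14 15 16 17
g(k):  0  0  0  0  1  1  1  1  2  2  2  2  3  0  0  0  0  1
So g(17) = 1.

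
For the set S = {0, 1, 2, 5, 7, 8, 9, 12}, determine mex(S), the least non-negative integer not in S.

3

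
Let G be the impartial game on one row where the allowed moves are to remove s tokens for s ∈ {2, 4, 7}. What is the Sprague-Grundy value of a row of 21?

0

Grundy values for subtraction set {2, 4, 7}:
k:     0  1  2  3  4  5  6  7  8  9 10 11 12 13 14 15 16 17 18 19 20 21
g(k):  0  0  1  1  2  2  0  3  1  0  2  1  0  2  1  0  2  1  0  2  1  0
So g(21) = 0.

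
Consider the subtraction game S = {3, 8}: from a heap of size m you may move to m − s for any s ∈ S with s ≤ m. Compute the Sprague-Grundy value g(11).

Build the Grundy sequence with g(k) = mex{g(k−s) : s ∈ {3, 8}, s ≤ k}:
k:     0  1  2  3  4  5  6  7  8  9 10 11
g(k):  0  0  0  1  1  1  0  0  2  1  1  0
So g(11) = 0.

0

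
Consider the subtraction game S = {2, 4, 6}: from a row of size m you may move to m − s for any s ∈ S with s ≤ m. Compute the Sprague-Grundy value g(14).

3

Build the Grundy sequence with g(k) = mex{g(k−s) : s ∈ {2, 4, 6}, s ≤ k}:
k:     0  1  2  3  4  5  6  7  8  9 10 11 12 13 14
g(k):  0  0  1  1  2  2  3  3  0  0  1  1  2  2  3
So g(14) = 3.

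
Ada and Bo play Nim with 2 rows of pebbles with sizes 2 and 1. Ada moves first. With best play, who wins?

Compute the nim-sum pairwise:
2 ^ 1 = 3
The nim-sum is 3 ≠ 0, so this is an N-position: the player to move can win; Ada has a winning move.

Ada wins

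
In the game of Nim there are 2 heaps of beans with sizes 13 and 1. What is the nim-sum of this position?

12

Nim-sum: 13 ^ 1 = 12.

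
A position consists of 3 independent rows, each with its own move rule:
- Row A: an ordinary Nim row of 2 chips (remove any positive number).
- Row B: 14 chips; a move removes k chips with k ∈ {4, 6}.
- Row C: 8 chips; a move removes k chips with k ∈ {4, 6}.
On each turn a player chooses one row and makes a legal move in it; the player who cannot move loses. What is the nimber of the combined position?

1

Row A is a plain Nim row of size 2, so its Grundy value is 2.
Grundy values for row B (subtraction set {4, 6}):
g(0) = mex{} = 0
g(1) = mex{} = 0
g(2) = mex{} = 0
g(3) = mex{} = 0
g(4) = mex{0} = 1
g(5) = mex{0} = 1
g(6) = mex{0} = 1
g(7) = mex{0} = 1
g(8) = mex{0,1} = 2
g(9) = mex{0,1} = 2
g(10) = mex{1} = 0
g(11) = mex{1} = 0
g(12) = mex{1,2} = 0
g(13) = mex{1,2} = 0
g(14) = mex{0,2} = 1
So g(14) = 1.
Grundy values for row C (subtraction set {4, 6}):
g(0) = mex{} = 0
g(1) = mex{} = 0
g(2) = mex{} = 0
g(3) = mex{} = 0
g(4) = mex{0} = 1
g(5) = mex{0} = 1
g(6) = mex{0} = 1
g(7) = mex{0} = 1
g(8) = mex{0,1} = 2
So g(8) = 2.
The value of a disjunctive sum is the nim-sum of the parts.
Combined value = 2 XOR 1 XOR 2 = 1.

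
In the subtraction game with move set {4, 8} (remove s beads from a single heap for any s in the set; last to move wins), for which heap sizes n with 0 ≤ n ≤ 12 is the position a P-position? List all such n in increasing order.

Grundy values for subtraction set {4, 8}:
g(0) = mex{} = 0
g(1) = mex{} = 0
g(2) = mex{} = 0
g(3) = mex{} = 0
g(4) = mex{0} = 1
g(5) = mex{0} = 1
g(6) = mex{0} = 1
g(7) = mex{0} = 1
g(8) = mex{0,1} = 2
g(9) = mex{0,1} = 2
g(10) = mex{0,1} = 2
g(11) = mex{0,1} = 2
g(12) = mex{1,2} = 0
The P-positions (g = 0) in 0..12 are 0, 1, 2, 3, 12.

0, 1, 2, 3, 12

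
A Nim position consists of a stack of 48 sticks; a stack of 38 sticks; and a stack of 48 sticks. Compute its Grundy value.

38

Compute the nim-sum pairwise:
48 ^ 38 = 22
22 ^ 48 = 38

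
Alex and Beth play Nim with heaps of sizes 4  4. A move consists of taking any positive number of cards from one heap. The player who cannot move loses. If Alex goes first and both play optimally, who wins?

Beth wins

Write each in binary and XOR column by column:
  100  (4)
  100  (4)
  ---
  000  (0)
The nim-sum is 0, so this is a P-position: the player to move is in a losing position under optimal play; Alex is about to move from it and so loses — Beth wins.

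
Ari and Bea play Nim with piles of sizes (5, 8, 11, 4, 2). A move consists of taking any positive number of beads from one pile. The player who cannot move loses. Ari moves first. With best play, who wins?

In binary:
  0101  (5)
  1000  (8)
  1011  (11)
  0100  (4)
  0010  (2)
  ----
  0000  (0)
The nim-sum is 0, so this is a P-position: the player to move is in a losing position under optimal play; Ari is about to move from it and so loses — Bea wins.

Bea wins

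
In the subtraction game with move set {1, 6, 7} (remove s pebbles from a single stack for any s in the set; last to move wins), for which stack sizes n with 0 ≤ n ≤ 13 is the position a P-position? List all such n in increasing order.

0, 2, 4, 12

Compute g(0), g(1), … for moves {1, 6, 7}:
g(0) = mex{} = 0
g(1) = mex{0} = 1
g(2) = mex{1} = 0
g(3) = mex{0} = 1
g(4) = mex{1} = 0
g(5) = mex{0} = 1
g(6) = mex{0,1} = 2
g(7) = mex{0,1,2} = 3
g(8) = mex{0,1,3} = 2
g(9) = mex{0,1,2} = 3
g(10) = mex{0,1,3} = 2
g(11) = mex{0,1,2} = 3
g(12) = mex{1,2,3} = 0
g(13) = mex{0,2,3} = 1
The P-positions (g = 0) in 0..13 are 0, 2, 4, 12.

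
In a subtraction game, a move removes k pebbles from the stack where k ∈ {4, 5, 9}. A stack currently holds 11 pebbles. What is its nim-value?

2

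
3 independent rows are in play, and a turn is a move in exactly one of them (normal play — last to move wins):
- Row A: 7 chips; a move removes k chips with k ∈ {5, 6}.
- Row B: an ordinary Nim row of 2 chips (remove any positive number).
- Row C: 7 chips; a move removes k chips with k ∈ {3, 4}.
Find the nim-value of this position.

3

For row A, compute g(0), g(1), … with moves {5, 6}:
g(0) = mex{} = 0
g(1) = mex{} = 0
g(2) = mex{} = 0
g(3) = mex{} = 0
g(4) = mex{} = 0
g(5) = mex{0} = 1
g(6) = mex{0} = 1
g(7) = mex{0} = 1
So g(7) = 1.
Row B is a plain Nim row of size 2, so its Grundy value is 2.
For row C, compute g(0), g(1), … with moves {3, 4}:
g(0) = mex{} = 0
g(1) = mex{} = 0
g(2) = mex{} = 0
g(3) = mex{0} = 1
g(4) = mex{0} = 1
g(5) = mex{0} = 1
g(6) = mex{0,1} = 2
g(7) = mex{1} = 0
So g(7) = 0.
By the Sprague-Grundy theorem, the Grundy value of a sum of independent games is the XOR of the component values.
Combined value = 1 ⊕ 2 ⊕ 0 = 3.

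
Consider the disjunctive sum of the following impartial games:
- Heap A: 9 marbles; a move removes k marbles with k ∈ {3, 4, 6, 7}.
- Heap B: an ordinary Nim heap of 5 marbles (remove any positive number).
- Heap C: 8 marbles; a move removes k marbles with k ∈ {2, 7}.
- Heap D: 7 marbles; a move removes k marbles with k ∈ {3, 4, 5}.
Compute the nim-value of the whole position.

For heap A, compute g(0), g(1), … with moves {3, 4, 6, 7}:
g(0) = mex{} = 0
g(1) = mex{} = 0
g(2) = mex{} = 0
g(3) = mex{0} = 1
g(4) = mex{0} = 1
g(5) = mex{0} = 1
g(6) = mex{0,1} = 2
g(7) = mex{0,1} = 2
g(8) = mex{0,1} = 2
g(9) = mex{0,1,2} = 3
So g(9) = 3.
Heap B is a plain Nim heap of size 5, so its Grundy value is 5.
Build the Grundy sequence for heap C with g(k) = mex{g(k−s) : s ∈ {2, 7}, s ≤ k}:
k:     0  1  2  3  4  5  6  7  8
g(k):  0  0  1  1  0  0  1  1  2
So g(8) = 2.
For heap D, compute g(0), g(1), … with moves {3, 4, 5}:
k:     0  1  2  3  4  5  6  7
g(k):  0  0  0  1  1  1  2  2
So g(7) = 2.
The value of a disjunctive sum is the nim-sum of the parts.
Combined value = 3 XOR 5 XOR 2 XOR 2 = 6.

6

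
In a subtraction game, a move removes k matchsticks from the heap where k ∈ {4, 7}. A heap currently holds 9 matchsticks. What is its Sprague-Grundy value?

2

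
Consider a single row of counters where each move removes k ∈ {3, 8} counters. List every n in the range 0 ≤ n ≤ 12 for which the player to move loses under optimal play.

Grundy values for subtraction set {3, 8}:
g(0) = mex{} = 0
g(1) = mex{} = 0
g(2) = mex{} = 0
g(3) = mex{0} = 1
g(4) = mex{0} = 1
g(5) = mex{0} = 1
g(6) = mex{1} = 0
g(7) = mex{1} = 0
g(8) = mex{0,1} = 2
g(9) = mex{0} = 1
g(10) = mex{0} = 1
g(11) = mex{1,2} = 0
g(12) = mex{1} = 0
The P-positions (g = 0) in 0..12 are 0, 1, 2, 6, 7, 11, 12.

0, 1, 2, 6, 7, 11, 12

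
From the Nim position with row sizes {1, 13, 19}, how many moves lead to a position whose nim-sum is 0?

1

Compute the nim-sum pairwise:
1 ⊕ 13 = 12
12 ⊕ 19 = 31
The overall nim-sum is X = 31. A row of size p has a winning move iff p XOR X < p (reduce it to p XOR X).
  1: 1 XOR 31 = 30 ≥ 1 — no move.
  13: 13 XOR 31 = 18 ≥ 13 — no move.
  19: 19 XOR 31 = 12 < 19 — winning move (to 12).
That gives 1 winning move.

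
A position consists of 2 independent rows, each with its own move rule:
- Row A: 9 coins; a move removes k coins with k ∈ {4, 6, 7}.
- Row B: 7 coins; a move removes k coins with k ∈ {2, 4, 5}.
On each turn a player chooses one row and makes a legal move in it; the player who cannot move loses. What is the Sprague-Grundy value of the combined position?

Grundy values for row A (subtraction set {4, 6, 7}):
k:     0  1  2  3  4  5  6  7  8  9
g(k):  0  0  0  0  1  1  1  1  2  2
So g(9) = 2.
Build the Grundy sequence for row B with g(k) = mex{g(k−s) : s ∈ {2, 4, 5}, s ≤ k}:
k:     0  1  2  3  4  5  6  7
g(k):  0  0  1  1  2  2  3  0
So g(7) = 0.
The value of a disjunctive sum is the nim-sum of the parts.
Combined value = 2 XOR 0 = 2.

2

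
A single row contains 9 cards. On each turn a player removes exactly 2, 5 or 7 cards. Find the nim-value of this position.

Grundy values for subtraction set {2, 5, 7}:
g(0) = mex{} = 0
g(1) = mex{} = 0
g(2) = mex{0} = 1
g(3) = mex{0} = 1
g(4) = mex{1} = 0
g(5) = mex{0,1} = 2
g(6) = mex{0} = 1
g(7) = mex{0,1,2} = 3
g(8) = mex{0,1} = 2
g(9) = mex{0,1,3} = 2
So g(9) = 2.

2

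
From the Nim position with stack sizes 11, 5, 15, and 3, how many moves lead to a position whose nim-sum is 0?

Compute the nim-sum pairwise:
11 XOR 5 = 14
14 XOR 15 = 1
1 XOR 3 = 2
The overall nim-sum is X = 2. A stack of size p has a winning move iff p XOR X < p (reduce it to p XOR X).
  11: 11 XOR 2 = 9 < 11 — winning move (to 9).
  5: 5 XOR 2 = 7 ≥ 5 — no move.
  15: 15 XOR 2 = 13 < 15 — winning move (to 13).
  3: 3 XOR 2 = 1 < 3 — winning move (to 1).
That gives 3 winning moves.

3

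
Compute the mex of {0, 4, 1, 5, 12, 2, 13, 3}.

6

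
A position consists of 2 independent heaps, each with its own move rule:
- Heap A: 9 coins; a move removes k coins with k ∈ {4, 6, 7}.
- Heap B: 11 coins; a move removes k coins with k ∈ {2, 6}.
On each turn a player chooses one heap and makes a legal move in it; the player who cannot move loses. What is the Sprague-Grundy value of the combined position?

For heap A, compute g(0), g(1), … with moves {4, 6, 7}:
k:     0  1  2  3  4  5  6  7  8  9
g(k):  0  0  0  0  1  1  1  1  2  2
So g(9) = 2.
Grundy values for heap B (subtraction set {2, 6}):
k:     0  1  2  3  4  5  6  7  8  9 10 11
g(k):  0  0  1  1  0  0  1  1  0  0  1  1
So g(11) = 1.
By the Sprague-Grundy theorem, the Grundy value of a sum of independent games is the XOR of the component values.
Combined value = 2 ⊕ 1 = 3.

3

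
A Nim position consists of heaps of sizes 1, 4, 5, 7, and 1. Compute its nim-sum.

6

Bitwise XOR of the heap sizes:
  001  (1)
  100  (4)
  101  (5)
  111  (7)
  001  (1)
  ---
  110  (6)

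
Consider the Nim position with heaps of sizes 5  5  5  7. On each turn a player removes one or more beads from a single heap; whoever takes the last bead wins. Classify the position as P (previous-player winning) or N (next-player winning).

Nim-sum: 5 ⊕ 5 ⊕ 5 ⊕ 7 = 2.
The nim-sum is 2 ≠ 0, so this is an N-position: the player to move can win.

N-position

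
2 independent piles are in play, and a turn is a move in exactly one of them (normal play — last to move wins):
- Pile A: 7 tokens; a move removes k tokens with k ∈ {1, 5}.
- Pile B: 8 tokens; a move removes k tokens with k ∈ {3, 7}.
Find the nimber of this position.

Grundy values for pile A (subtraction set {1, 5}):
g(0) = mex{} = 0
g(1) = mex{0} = 1
g(2) = mex{1} = 0
g(3) = mex{0} = 1
g(4) = mex{1} = 0
g(5) = mex{0} = 1
g(6) = mex{1} = 0
g(7) = mex{0} = 1
So g(7) = 1.
Build the Grundy sequence for pile B with g(k) = mex{g(k−s) : s ∈ {3, 7}, s ≤ k}:
k:     0  1  2  3  4  5  6  7  8
g(k):  0  0  0  1  1  1  0  2  2
So g(8) = 2.
By the Sprague-Grundy theorem, the Grundy value of a sum of independent games is the XOR of the component values.
Combined value = 1 ⊕ 2 = 3.

3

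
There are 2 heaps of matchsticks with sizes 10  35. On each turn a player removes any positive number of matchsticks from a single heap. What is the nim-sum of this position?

41

In binary:
  001010  (10)
  100011  (35)
  ------
  101001  (41)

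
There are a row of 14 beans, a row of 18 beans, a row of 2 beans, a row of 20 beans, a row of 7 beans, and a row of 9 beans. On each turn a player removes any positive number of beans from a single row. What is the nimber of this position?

Nim-sum: 14 ^ 18 ^ 2 ^ 20 ^ 7 ^ 9 = 4.

4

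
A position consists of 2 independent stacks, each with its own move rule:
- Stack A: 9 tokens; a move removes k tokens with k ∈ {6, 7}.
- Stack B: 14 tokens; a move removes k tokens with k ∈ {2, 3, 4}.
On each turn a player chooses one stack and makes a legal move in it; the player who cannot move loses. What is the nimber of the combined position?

For stack A, compute g(0), g(1), … with moves {6, 7}:
g(0) = mex{} = 0
g(1) = mex{} = 0
g(2) = mex{} = 0
g(3) = mex{} = 0
g(4) = mex{} = 0
g(5) = mex{} = 0
g(6) = mex{0} = 1
g(7) = mex{0} = 1
g(8) = mex{0} = 1
g(9) = mex{0} = 1
So g(9) = 1.
For stack B, compute g(0), g(1), … with moves {2, 3, 4}:
g(0) = mex{} = 0
g(1) = mex{} = 0
g(2) = mex{0} = 1
g(3) = mex{0} = 1
g(4) = mex{0,1} = 2
g(5) = mex{0,1} = 2
g(6) = mex{1,2} = 0
g(7) = mex{1,2} = 0
g(8) = mex{0,2} = 1
g(9) = mex{0,2} = 1
g(10) = mex{0,1} = 2
g(11) = mex{0,1} = 2
g(12) = mex{1,2} = 0
g(13) = mex{1,2} = 0
g(14) = mex{0,2} = 1
So g(14) = 1.
By the Sprague-Grundy theorem, the Grundy value of a sum of independent games is the XOR of the component values.
Combined value = 1 ⊕ 1 = 0.

0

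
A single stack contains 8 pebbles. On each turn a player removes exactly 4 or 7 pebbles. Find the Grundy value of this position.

Compute g(0), g(1), … for moves {4, 7}:
g(0) = mex{} = 0
g(1) = mex{} = 0
g(2) = mex{} = 0
g(3) = mex{} = 0
g(4) = mex{0} = 1
g(5) = mex{0} = 1
g(6) = mex{0} = 1
g(7) = mex{0} = 1
g(8) = mex{0,1} = 2
So g(8) = 2.

2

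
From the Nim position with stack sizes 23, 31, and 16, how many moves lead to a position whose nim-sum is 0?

3

In binary:
  10111  (23)
  11111  (31)
  10000  (16)
  -----
  11000  (24)
The overall nim-sum is X = 24. A stack of size p has a winning move iff p XOR X < p (reduce it to p XOR X).
  23: 23 XOR 24 = 15 < 23 — winning move (to 15).
  31: 31 XOR 24 = 7 < 31 — winning move (to 7).
  16: 16 XOR 24 = 8 < 16 — winning move (to 8).
That gives 3 winning moves.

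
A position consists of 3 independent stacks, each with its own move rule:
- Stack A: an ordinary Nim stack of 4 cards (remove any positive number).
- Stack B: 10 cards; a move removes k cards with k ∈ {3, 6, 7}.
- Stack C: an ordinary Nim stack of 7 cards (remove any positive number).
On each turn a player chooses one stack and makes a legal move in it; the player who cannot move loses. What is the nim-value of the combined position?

Stack A is a plain Nim stack of size 4, so its Grundy value is 4.
For stack B, compute g(0), g(1), … with moves {3, 6, 7}:
g(0) = mex{} = 0
g(1) = mex{} = 0
g(2) = mex{} = 0
g(3) = mex{0} = 1
g(4) = mex{0} = 1
g(5) = mex{0} = 1
g(6) = mex{0,1} = 2
g(7) = mex{0,1} = 2
g(8) = mex{0,1} = 2
g(9) = mex{0,1,2} = 3
g(10) = mex{1,2} = 0
So g(10) = 0.
Stack C is a plain Nim stack of size 7, so its Grundy value is 7.
By the Sprague-Grundy theorem, the Grundy value of a sum of independent games is the XOR of the component values.
Combined value = 4 XOR 0 XOR 7 = 3.

3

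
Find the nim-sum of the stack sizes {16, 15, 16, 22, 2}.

Nim-sum: 16 ^ 15 ^ 16 ^ 22 ^ 2 = 27.

27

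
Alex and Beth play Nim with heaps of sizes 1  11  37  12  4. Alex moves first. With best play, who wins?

Alex wins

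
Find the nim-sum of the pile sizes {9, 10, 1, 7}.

Nim-sum: 9 ^ 10 ^ 1 ^ 7 = 5.

5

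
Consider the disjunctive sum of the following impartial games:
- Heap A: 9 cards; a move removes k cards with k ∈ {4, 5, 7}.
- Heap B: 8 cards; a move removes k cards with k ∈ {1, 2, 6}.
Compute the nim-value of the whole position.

3

Build the Grundy sequence for heap A with g(k) = mex{g(k−s) : s ∈ {4, 5, 7}, s ≤ k}:
g(0) = mex{} = 0
g(1) = mex{} = 0
g(2) = mex{} = 0
g(3) = mex{} = 0
g(4) = mex{0} = 1
g(5) = mex{0} = 1
g(6) = mex{0} = 1
g(7) = mex{0} = 1
g(8) = mex{0,1} = 2
g(9) = mex{0,1} = 2
So g(9) = 2.
Grundy values for heap B (subtraction set {1, 2, 6}):
k:     0  1  2  3  4  5  6  7  8
g(k):  0  1  2  0  1  2  3  0  1
So g(8) = 1.
The value of a disjunctive sum is the nim-sum of the parts.
Combined value = 2 ⊕ 1 = 3.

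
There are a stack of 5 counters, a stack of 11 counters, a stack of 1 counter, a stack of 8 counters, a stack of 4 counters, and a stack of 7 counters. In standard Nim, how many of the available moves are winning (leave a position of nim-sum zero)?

3

Compute the nim-sum pairwise:
5 ⊕ 11 = 14
14 ⊕ 1 = 15
15 ⊕ 8 = 7
7 ⊕ 4 = 3
3 ⊕ 7 = 4
The overall nim-sum is X = 4. A stack of size p has a winning move iff p XOR X < p (reduce it to p XOR X).
  5: 5 XOR 4 = 1 < 5 — winning move (to 1).
  11: 11 XOR 4 = 15 ≥ 11 — no move.
  1: 1 XOR 4 = 5 ≥ 1 — no move.
  8: 8 XOR 4 = 12 ≥ 8 — no move.
  4: 4 XOR 4 = 0 < 4 — winning move (to 0).
  7: 7 XOR 4 = 3 < 7 — winning move (to 3).
That gives 3 winning moves.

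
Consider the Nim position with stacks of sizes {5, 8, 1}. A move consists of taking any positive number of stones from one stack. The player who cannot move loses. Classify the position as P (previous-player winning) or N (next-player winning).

N-position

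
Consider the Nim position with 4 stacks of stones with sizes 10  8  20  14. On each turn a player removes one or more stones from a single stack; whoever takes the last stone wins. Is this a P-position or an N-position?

Compute the nim-sum pairwise:
10 ^ 8 = 2
2 ^ 20 = 22
22 ^ 14 = 24
The nim-sum is 24 ≠ 0, so this is an N-position: the player to move can win.

N-position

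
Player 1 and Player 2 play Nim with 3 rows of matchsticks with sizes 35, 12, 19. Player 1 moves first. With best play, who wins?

Player 1 wins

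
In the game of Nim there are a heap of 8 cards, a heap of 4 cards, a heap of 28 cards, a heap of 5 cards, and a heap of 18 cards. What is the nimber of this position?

7

Nim-sum: 8 XOR 4 XOR 28 XOR 5 XOR 18 = 7.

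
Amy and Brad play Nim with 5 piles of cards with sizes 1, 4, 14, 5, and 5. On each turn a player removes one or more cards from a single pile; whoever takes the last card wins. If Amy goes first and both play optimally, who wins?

Bitwise XOR of the heap sizes:
  0001  (1)
  0100  (4)
  1110  (14)
  0101  (5)
  0101  (5)
  ----
  1011  (11)
The nim-sum is 11 ≠ 0, so this is an N-position: the player to move can win; Amy has a winning move.

Amy wins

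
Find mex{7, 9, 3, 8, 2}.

0

0 is not in the set, so the mex is 0.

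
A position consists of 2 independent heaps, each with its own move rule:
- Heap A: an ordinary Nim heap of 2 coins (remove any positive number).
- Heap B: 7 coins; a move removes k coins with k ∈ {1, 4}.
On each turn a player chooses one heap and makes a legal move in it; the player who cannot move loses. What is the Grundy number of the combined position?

2

Heap A is a plain Nim heap of size 2, so its Grundy value is 2.
Grundy values for heap B (subtraction set {1, 4}):
g(0) = mex{} = 0
g(1) = mex{0} = 1
g(2) = mex{1} = 0
g(3) = mex{0} = 1
g(4) = mex{0,1} = 2
g(5) = mex{1,2} = 0
g(6) = mex{0} = 1
g(7) = mex{1} = 0
So g(7) = 0.
By the Sprague-Grundy theorem, the Grundy value of a sum of independent games is the XOR of the component values.
Combined value = 2 XOR 0 = 2.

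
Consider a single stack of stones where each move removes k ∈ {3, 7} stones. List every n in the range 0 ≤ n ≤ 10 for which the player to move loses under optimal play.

0, 1, 2, 6, 10

Compute g(0), g(1), … for moves {3, 7}:
g(0) = mex{} = 0
g(1) = mex{} = 0
g(2) = mex{} = 0
g(3) = mex{0} = 1
g(4) = mex{0} = 1
g(5) = mex{0} = 1
g(6) = mex{1} = 0
g(7) = mex{0,1} = 2
g(8) = mex{0,1} = 2
g(9) = mex{0} = 1
g(10) = mex{1,2} = 0
The P-positions (g = 0) in 0..10 are 0, 1, 2, 6, 10.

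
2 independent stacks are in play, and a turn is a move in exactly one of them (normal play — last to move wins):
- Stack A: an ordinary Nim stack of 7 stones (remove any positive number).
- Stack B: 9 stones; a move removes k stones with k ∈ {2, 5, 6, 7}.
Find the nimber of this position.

Stack A is a plain Nim stack of size 7, so its Grundy value is 7.
Grundy values for stack B (subtraction set {2, 5, 6, 7}):
g(0) = mex{} = 0
g(1) = mex{} = 0
g(2) = mex{0} = 1
g(3) = mex{0} = 1
g(4) = mex{1} = 0
g(5) = mex{0,1} = 2
g(6) = mex{0} = 1
g(7) = mex{0,1,2} = 3
g(8) = mex{0,1} = 2
g(9) = mex{0,1,3} = 2
So g(9) = 2.
The value of a disjunctive sum is the nim-sum of the parts.
Combined value = 7 XOR 2 = 5.

5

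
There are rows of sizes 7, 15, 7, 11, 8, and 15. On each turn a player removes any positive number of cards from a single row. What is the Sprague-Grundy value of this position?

Compute the nim-sum pairwise:
7 ^ 15 = 8
8 ^ 7 = 15
15 ^ 11 = 4
4 ^ 8 = 12
12 ^ 15 = 3

3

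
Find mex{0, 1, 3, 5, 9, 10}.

2

The values 0, 1 are all present; 2 is the first non-negative integer missing from the set.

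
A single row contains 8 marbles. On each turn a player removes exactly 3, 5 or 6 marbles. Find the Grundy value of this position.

2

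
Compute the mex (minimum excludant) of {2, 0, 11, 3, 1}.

4

The values 0, 1, 2, 3 are all present; 4 is the first non-negative integer missing from the set.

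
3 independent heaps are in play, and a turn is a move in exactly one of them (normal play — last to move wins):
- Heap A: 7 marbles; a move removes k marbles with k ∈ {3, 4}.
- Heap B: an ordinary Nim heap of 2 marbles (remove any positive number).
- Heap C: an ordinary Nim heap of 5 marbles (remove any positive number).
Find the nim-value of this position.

7

Build the Grundy sequence for heap A with g(k) = mex{g(k−s) : s ∈ {3, 4}, s ≤ k}:
k:     0  1  2  3  4  5  6  7
g(k):  0  0  0  1  1  1  2  0
So g(7) = 0.
Heap B is a plain Nim heap of size 2, so its Grundy value is 2.
Heap C is a plain Nim heap of size 5, so its Grundy value is 5.
By the Sprague-Grundy theorem, the Grundy value of a sum of independent games is the XOR of the component values.
Combined value = 0 ⊕ 2 ⊕ 5 = 7.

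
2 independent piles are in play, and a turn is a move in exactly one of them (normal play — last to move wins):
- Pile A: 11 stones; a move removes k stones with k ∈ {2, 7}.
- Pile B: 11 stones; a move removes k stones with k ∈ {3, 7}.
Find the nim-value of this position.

1

Build the Grundy sequence for pile A with g(k) = mex{g(k−s) : s ∈ {2, 7}, s ≤ k}:
k:     0  1  2  3  4  5  6  7  8  9 10 11
g(k):  0  0  1  1  0  0  1  1  2  0  0  1
So g(11) = 1.
Grundy values for pile B (subtraction set {3, 7}):
g(0) = mex{} = 0
g(1) = mex{} = 0
g(2) = mex{} = 0
g(3) = mex{0} = 1
g(4) = mex{0} = 1
g(5) = mex{0} = 1
g(6) = mex{1} = 0
g(7) = mex{0,1} = 2
g(8) = mex{0,1} = 2
g(9) = mex{0} = 1
g(10) = mex{1,2} = 0
g(11) = mex{1,2} = 0
So g(11) = 0.
By the Sprague-Grundy theorem, the Grundy value of a sum of independent games is the XOR of the component values.
Combined value = 1 ⊕ 0 = 1.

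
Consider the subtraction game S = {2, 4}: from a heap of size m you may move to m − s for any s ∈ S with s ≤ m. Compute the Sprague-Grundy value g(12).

0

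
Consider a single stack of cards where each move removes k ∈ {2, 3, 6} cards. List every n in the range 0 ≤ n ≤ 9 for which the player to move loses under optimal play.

Build the Grundy sequence with g(k) = mex{g(k−s) : s ∈ {2, 3, 6}, s ≤ k}:
g(0) = mex{} = 0
g(1) = mex{} = 0
g(2) = mex{0} = 1
g(3) = mex{0} = 1
g(4) = mex{0,1} = 2
g(5) = mex{1} = 0
g(6) = mex{0,1,2} = 3
g(7) = mex{0,2} = 1
g(8) = mex{0,1,3} = 2
g(9) = mex{1,3} = 0
The P-positions (g = 0) in 0..9 are 0, 1, 5, 9.

0, 1, 5, 9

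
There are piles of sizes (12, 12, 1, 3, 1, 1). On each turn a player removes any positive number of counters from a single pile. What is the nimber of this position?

2

Bitwise XOR of the heap sizes:
  1100  (12)
  1100  (12)
  0001  (1)
  0011  (3)
  0001  (1)
  0001  (1)
  ----
  0010  (2)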